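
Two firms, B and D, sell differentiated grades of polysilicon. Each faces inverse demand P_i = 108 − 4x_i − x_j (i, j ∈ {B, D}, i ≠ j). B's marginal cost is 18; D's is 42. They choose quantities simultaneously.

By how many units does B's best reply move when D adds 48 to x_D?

-6

Firm B's profit: π = x_B(108 − 4x_B − x_D) − 18x_B.
∂π/∂x_B = 90 − 8x_B − x_D = 0 ⇒ x_B = 11.25 − 0.125x_D.
The reaction-function slope is −0.125, so a 48-unit rise in x_D moves x_B by −0.125 × 48 = −6. B's best response falls — the actions are strategic substitutes.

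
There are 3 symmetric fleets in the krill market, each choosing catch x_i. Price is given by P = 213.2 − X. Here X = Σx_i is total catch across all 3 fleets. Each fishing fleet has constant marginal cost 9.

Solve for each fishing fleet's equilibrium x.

A representative fishing fleet's profit is π_i = x_i(213.2 − X) − 9x_i, with X = x_i + Σ_{j≠i} x_j.
First-order condition: 204.2 − 2x_i − Σ_{j≠i} x_j = 0.
Imposing symmetry (x_j = x for all j) turns Σ_{j≠i} x_j into 2x, so 204.2 = 4x and x = 51.05.

51.05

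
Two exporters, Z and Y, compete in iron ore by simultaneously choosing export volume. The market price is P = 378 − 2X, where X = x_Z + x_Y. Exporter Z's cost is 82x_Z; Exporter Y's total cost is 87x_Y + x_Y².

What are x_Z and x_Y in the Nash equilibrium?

Exporter Z's profit: π = x_Z(378 − 2(x_Z + x_Y)) − 82x_Z.
∂π/∂x_Z = 296 − 4x_Z − 2x_Y = 0, so x_Z = 74 − 0.5x_Y.
For Y: ∂π/∂x_Y = 291 − 6x_Y − 2x_Z = 0 ⇒ x_Y = 48.5 − (1/3)x_Z.
Plugging x_Y into Z's best response: x_Z = 74 − 0.5(48.5 − (1/3)x_Z) ⇒ (5/6)x_Z = 49.75, so x_Z = 59.7.
Then x_Y = 48.5 − (1/3)·59.7 = 28.6.

59.7, 28.6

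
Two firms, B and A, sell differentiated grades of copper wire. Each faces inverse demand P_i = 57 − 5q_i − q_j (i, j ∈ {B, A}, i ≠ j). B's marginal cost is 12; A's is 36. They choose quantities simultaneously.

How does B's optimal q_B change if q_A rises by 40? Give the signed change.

Firm B's profit: π = q_B(57 − 5q_B − q_A) − 12q_B.
∂π/∂q_B = 45 − 10q_B − q_A = 0 ⇒ q_B = 4.5 − 0.1q_A.
The reaction-function slope is −0.1, so a 40-unit rise in q_A moves q_B by −0.1 × 40 = −4. B's best response falls — the actions are strategic substitutes.

-4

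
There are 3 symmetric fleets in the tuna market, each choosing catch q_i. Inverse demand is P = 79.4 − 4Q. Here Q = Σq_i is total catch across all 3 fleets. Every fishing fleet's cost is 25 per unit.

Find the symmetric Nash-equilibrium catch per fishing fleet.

A representative fishing fleet's profit is π_i = q_i(79.4 − 4Q) − 25q_i, with Q = q_i + Σ_{j≠i} q_j.
First-order condition: 54.4 − 8q_i − 4Σ_{j≠i} q_j = 0.
With identical fishing fleets, set every q_j = q: then 54.4 − 8q − 8q = 0, i.e. q = 54.4/16 = 3.4.

3.4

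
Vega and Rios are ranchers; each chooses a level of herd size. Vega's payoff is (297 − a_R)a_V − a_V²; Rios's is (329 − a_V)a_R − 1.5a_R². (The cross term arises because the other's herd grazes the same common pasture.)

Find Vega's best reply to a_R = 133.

Expanding Vega's payoff: 297a_V − a_Ra_V − a_V².
∂π/∂a_V = 297 − a_R − 2a_V = 0, so a_V = 148.5 − 0.5a_R.
At a_R = 133: a_V = 148.5 − 0.5·133 = 82.

82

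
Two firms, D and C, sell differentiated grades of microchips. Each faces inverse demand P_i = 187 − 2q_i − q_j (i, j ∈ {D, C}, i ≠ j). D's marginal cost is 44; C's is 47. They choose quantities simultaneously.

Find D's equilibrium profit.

1658.88

Firm D's profit: π = q_D(187 − 2q_D − q_C) − 44q_D.
∂π/∂q_D = 143 − 4q_D − q_C = 0 ⇒ q_D = 35.75 − 0.25q_C.
Similarly q_C = 35 − 0.25q_D.
Solving the two reaction functions simultaneously: (1 − (−0.25)(−0.25))q_D = 35.75 − 0.25·35, so 0.9375q_D = 27 and q_D = 28.8.
Then q_C = 35 − 0.25·28.8 = 27.8.
P_D = 187 − 2·28.8 − 27.8 = 101.6.
Profit = (101.6 − 44)·28.8 = 1658.88.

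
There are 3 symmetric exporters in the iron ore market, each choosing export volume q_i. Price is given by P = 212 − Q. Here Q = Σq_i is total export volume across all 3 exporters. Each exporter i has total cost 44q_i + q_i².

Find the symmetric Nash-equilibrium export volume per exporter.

A representative exporter's profit is π_i = q_i(212 − Q) − 44q_i − q_i², with Q = q_i + Σ_{j≠i} q_j.
First-order condition: 168 − 4q_i − Σ_{j≠i} q_j = 0.
Imposing symmetry (q_j = q for all j) turns Σ_{j≠i} q_j into 2q, so 168 = 6q and q = 28.

28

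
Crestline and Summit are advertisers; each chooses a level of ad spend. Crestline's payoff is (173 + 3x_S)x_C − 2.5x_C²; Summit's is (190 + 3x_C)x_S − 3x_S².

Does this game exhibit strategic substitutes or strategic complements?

strategic complements

Expanding Crestline's payoff: 173x_C + 3x_Sx_C − 2.5x_C².
∂π/∂x_C = 173 + 3x_S − 5x_C = 0, so x_C = 34.6 + 0.6x_S.
The best-response slope dx_C/dx_S = 0.6 > 0: the reaction function is upward-sloping, so the choices are strategic complements.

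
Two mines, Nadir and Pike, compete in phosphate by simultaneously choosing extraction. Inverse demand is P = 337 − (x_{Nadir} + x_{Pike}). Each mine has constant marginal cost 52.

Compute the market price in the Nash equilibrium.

147

Mine Nadir's profit: π = x_{Nadir}(337 − (x_{Nadir} + x_{Pike})) − 52x_{Nadir}.
∂π/∂x_{Nadir} = 285 − 2x_{Nadir} − x_{Pike} = 0, so x_{Nadir} = 142.5 − 0.5x_{Pike}.
By symmetry x_{Pike} = x_{Nadir}; substituting into the reaction function, 1.5x_{Nadir} = 142.5 and x_{Nadir} = 95.
Equilibrium price: P = 337 − 190 = 147.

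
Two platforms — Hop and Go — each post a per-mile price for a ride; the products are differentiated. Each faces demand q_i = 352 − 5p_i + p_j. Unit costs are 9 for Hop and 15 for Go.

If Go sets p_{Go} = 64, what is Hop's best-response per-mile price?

Hop's profit: π = (p_{Hop} − 9)(352 − 5p_{Hop} + p_{Go}).
∂π/∂p_{Hop} = 397 − 10p_{Hop} + p_{Go} = 0 ⇒ p_{Hop} = 39.7 + 0.1p_{Go}.
At p_{Go} = 64: p_{Hop} = 39.7 + 0.1·64 = 46.1.

46.1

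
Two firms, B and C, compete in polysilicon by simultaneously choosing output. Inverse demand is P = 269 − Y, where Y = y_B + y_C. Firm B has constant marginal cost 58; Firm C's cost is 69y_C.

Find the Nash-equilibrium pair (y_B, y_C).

74, 63

Firm B's profit: π = y_B(269 − (y_B + y_C)) − 58y_B.
∂π/∂y_B = 211 − 2y_B − y_C = 0, so y_B = 105.5 − 0.5y_C.
By the same steps for C: y_C = 100 − 0.5y_B.
Plugging y_C into B's best response: y_B = 105.5 − 0.5(100 − 0.5y_B) ⇒ 0.75y_B = 55.5, so y_B = 74.
Then y_C = 100 − 0.5·74 = 63.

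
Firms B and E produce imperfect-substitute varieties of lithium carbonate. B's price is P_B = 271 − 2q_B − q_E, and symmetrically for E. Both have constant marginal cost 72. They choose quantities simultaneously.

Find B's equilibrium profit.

3168.08

Firm B's profit: π = q_B(271 − 2q_B − q_E) − 72q_B.
∂π/∂q_B = 199 − 4q_B − q_E = 0 ⇒ q_B = 49.75 − 0.25q_E.
Setting q_B = q_E in the reaction function: q_B = 49.75 − 0.25q_B, so q_B = 49.75 / 1.25 = 39.8.
P_B = 271 − 2·39.8 − 39.8 = 151.6.
Profit = (151.6 − 72)·39.8 = 3168.08.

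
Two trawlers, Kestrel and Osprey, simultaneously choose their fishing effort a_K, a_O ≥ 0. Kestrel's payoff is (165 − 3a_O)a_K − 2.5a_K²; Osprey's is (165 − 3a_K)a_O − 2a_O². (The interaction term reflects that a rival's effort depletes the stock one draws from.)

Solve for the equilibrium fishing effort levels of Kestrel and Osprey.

Expanding Kestrel's payoff: 165a_K − 3a_Oa_K − 2.5a_K².
∂π/∂a_K = 165 − 3a_O − 5a_K = 0, so a_K = 33 − 0.6a_O.
Likewise for Osprey: a_O = 41.25 − 0.75a_K.
Solving the two reaction functions simultaneously: (1 − (−0.6)(−0.75))a_K = 33 − 0.6·41.25, so 0.55a_K = 8.25 and a_K = 15.
Then a_O = 41.25 − 0.75·15 = 30.

15, 30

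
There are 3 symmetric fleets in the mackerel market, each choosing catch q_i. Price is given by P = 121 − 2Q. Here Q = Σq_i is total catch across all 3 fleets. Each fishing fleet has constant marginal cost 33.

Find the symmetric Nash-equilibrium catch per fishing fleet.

A representative fishing fleet's profit is π_i = q_i(121 − 2Q) − 33q_i, with Q = q_i + Σ_{j≠i} q_j.
First-order condition: 88 − 4q_i − 2Σ_{j≠i} q_j = 0.
With identical fishing fleets, set every q_j = q: then 88 − 4q − 4q = 0, i.e. q = 88/8 = 11.

11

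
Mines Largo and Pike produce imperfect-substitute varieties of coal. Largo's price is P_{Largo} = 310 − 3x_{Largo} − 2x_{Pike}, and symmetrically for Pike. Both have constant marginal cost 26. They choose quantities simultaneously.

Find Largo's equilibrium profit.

3780.75

Mine Largo's profit: π = x_{Largo}(310 − 3x_{Largo} − 2x_{Pike}) − 26x_{Largo}.
∂π/∂x_{Largo} = 284 − 6x_{Largo} − 2x_{Pike} = 0 ⇒ x_{Largo} = 142/3 − (1/3)x_{Pike}.
The game is symmetric, so in equilibrium x_{Pike} = x_{Largo}: the reaction function gives (4/3)x_{Largo} = 142/3, hence x_{Largo} = 35.5.
P_{Largo} = 310 − 3·35.5 − 2·35.5 = 132.5.
Profit = (132.5 − 26)·35.5 = 3780.75.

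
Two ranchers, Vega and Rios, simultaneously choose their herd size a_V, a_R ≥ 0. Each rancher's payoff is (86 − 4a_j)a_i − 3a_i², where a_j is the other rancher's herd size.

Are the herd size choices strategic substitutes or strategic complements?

strategic substitutes

Vega's payoff is (86 − 4a_R)a_V − 3a_V².
∂π/∂a_V = 86 − 4a_R − 6a_V = 0, so a_V = 43/3 − (2/3)a_R.
The best-response slope da_V/da_R = −2/3 < 0: the reaction function is downward-sloping, so the choices are strategic substitutes.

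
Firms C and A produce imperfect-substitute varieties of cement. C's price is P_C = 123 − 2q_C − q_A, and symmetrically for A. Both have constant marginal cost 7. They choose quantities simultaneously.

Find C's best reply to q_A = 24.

Firm C's profit: π = q_C(123 − 2q_C − q_A) − 7q_C.
∂π/∂q_C = 116 − 4q_C − q_A = 0 ⇒ q_C = 29 − 0.25q_A.
At q_A = 24: q_C = 29 − 0.25·24 = 23.

23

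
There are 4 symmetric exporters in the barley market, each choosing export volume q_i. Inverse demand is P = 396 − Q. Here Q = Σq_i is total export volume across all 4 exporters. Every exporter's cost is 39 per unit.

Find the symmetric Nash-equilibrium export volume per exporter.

71.4

A representative exporter's profit is π_i = q_i(396 − Q) − 39q_i, with Q = q_i + Σ_{j≠i} q_j.
First-order condition: 357 − 2q_i − Σ_{j≠i} q_j = 0.
Imposing symmetry (q_j = q for all j) turns Σ_{j≠i} q_j into 3q, so 357 = 5q and q = 71.4.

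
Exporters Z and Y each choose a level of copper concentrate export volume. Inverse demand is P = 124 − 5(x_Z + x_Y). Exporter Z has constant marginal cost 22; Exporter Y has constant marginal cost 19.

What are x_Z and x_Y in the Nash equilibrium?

Exporter Z's profit: π = x_Z(124 − 5(x_Z + x_Y)) − 22x_Z.
∂π/∂x_Z = 102 − 10x_Z − 5x_Y = 0, so x_Z = 10.2 − 0.5x_Y.
By the same steps for Y: x_Y = 10.5 − 0.5x_Z.
Solving the two reaction functions simultaneously: (1 − (−0.5)(−0.5))x_Z = 10.2 − 0.5·10.5, so 0.75x_Z = 4.95 and x_Z = 6.6.
Then x_Y = 10.5 − 0.5·6.6 = 7.2.

6.6, 7.2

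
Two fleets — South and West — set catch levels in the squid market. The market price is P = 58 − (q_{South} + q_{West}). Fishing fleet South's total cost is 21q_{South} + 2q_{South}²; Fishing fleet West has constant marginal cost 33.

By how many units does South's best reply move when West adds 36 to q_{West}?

Fishing fleet South's profit: π = q_{South}(58 − (q_{South} + q_{West})) − 21q_{South} − 2q_{South}².
∂π/∂q_{South} = 37 − 6q_{South} − q_{West} = 0, so q_{South} = 37/6 − (1/6)q_{West}.
The reaction-function slope is −1/6, so a 36-unit rise in q_{West} moves q_{South} by −1/6 × 36 = −6. South's best response falls — the actions are strategic substitutes.

-6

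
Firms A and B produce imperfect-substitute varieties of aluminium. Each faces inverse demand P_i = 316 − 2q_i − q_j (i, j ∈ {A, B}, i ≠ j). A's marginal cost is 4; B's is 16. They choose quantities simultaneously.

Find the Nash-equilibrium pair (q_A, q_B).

Firm A's profit: π = q_A(316 − 2q_A − q_B) − 4q_A.
∂π/∂q_A = 312 − 4q_A − q_B = 0 ⇒ q_A = 78 − 0.25q_B.
Similarly q_B = 75 − 0.25q_A.
Substituting the second reaction function into the first: q_A = 78 − 0.25(75 − 0.25q_A), which gives 0.9375q_A = 59.25 ⇒ q_A = 63.2.
Then q_B = 75 − 0.25·63.2 = 59.2.

63.2, 59.2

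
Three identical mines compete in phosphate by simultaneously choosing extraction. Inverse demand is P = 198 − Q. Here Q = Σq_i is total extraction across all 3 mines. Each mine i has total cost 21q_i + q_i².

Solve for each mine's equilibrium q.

29.5

A representative mine's profit is π_i = q_i(198 − Q) − 21q_i − q_i², with Q = q_i + Σ_{j≠i} q_j.
First-order condition: 177 − 4q_i − Σ_{j≠i} q_j = 0.
In a symmetric equilibrium every mine chooses the same q, so Σ_{j≠i} q_j = 2q. The condition becomes 177 − 6q = 0, giving q = 177/6 = 29.5.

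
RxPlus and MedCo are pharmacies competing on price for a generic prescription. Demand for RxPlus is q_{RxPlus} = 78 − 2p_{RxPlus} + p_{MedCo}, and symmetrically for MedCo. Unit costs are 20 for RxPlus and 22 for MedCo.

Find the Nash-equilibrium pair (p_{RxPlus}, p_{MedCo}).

39.6, 40.4

RxPlus's profit: π = (p_{RxPlus} − 20)(78 − 2p_{RxPlus} + p_{MedCo}).
∂π/∂p_{RxPlus} = 118 − 4p_{RxPlus} + p_{MedCo} = 0 ⇒ p_{RxPlus} = 29.5 + 0.25p_{MedCo}.
Similarly p_{MedCo} = 30.5 + 0.25p_{RxPlus}.
Substituting the second reaction function into the first: p_{RxPlus} = 29.5 + 0.25(30.5 + 0.25p_{RxPlus}), which gives 0.9375p_{RxPlus} = 37.125 ⇒ p_{RxPlus} = 39.6.
Then p_{MedCo} = 30.5 + 0.25·39.6 = 40.4.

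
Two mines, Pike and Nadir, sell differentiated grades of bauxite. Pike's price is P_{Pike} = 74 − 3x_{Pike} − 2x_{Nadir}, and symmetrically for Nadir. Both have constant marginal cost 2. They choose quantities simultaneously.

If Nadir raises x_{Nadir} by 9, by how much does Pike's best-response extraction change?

Mine Pike's profit: π = x_{Pike}(74 − 3x_{Pike} − 2x_{Nadir}) − 2x_{Pike}.
∂π/∂x_{Pike} = 72 − 6x_{Pike} − 2x_{Nadir} = 0 ⇒ x_{Pike} = 12 − (1/3)x_{Nadir}.
The reaction-function slope is −1/3, so a 9-unit rise in x_{Nadir} moves x_{Pike} by −1/3 × 9 = −3. Pike's best response falls — the actions are strategic substitutes.

-3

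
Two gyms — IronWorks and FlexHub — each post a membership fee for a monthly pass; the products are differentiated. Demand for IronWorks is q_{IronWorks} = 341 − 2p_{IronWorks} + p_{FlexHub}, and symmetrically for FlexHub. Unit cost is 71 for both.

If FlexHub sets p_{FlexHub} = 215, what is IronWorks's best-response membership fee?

174.5

IronWorks's profit: π = (p_{IronWorks} − 71)(341 − 2p_{IronWorks} + p_{FlexHub}).
∂π/∂p_{IronWorks} = 483 − 4p_{IronWorks} + p_{FlexHub} = 0 ⇒ p_{IronWorks} = 120.75 + 0.25p_{FlexHub}.
At p_{FlexHub} = 215: p_{IronWorks} = 120.75 + 0.25·215 = 174.5.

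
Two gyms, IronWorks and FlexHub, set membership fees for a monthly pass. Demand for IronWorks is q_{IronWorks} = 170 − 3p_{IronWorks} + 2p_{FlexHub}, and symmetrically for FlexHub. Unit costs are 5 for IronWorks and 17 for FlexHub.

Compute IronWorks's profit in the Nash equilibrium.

5676.75

IronWorks's profit: π = (p_{IronWorks} − 5)(170 − 3p_{IronWorks} + 2p_{FlexHub}).
∂π/∂p_{IronWorks} = 185 − 6p_{IronWorks} + 2p_{FlexHub} = 0 ⇒ p_{IronWorks} = 185/6 + (1/3)p_{FlexHub}.
Similarly p_{FlexHub} = 221/6 + (1/3)p_{IronWorks}.
Solving the two reaction functions simultaneously: (1 − (1/3)(1/3))p_{IronWorks} = 185/6 + (1/3)·(221/6), so (8/9)p_{IronWorks} = 388/9 and p_{IronWorks} = 48.5.
Then p_{FlexHub} = 221/6 + (1/3)·48.5 = 53.
q_{IronWorks} = 170 − 3·48.5 + 2·53 = 130.5.
Profit = (48.5 − 5)·130.5 = 5676.75.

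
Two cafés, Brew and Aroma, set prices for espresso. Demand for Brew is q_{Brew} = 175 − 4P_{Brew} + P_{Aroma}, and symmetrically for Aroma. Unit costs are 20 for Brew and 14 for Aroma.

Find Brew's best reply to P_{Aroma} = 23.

Brew's profit: π = (P_{Brew} − 20)(175 − 4P_{Brew} + P_{Aroma}).
∂π/∂P_{Brew} = 255 − 8P_{Brew} + P_{Aroma} = 0 ⇒ P_{Brew} = 31.875 + 0.125P_{Aroma}.
At P_{Aroma} = 23: P_{Brew} = 31.875 + 0.125·23 = 34.75.

34.75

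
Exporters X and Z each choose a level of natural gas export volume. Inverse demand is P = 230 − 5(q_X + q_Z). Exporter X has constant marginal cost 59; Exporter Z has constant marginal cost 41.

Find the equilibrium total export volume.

Exporter X's profit: π = q_X(230 − 5(q_X + q_Z)) − 59q_X.
∂π/∂q_X = 171 − 10q_X − 5q_Z = 0, so q_X = 17.1 − 0.5q_Z.
By the same steps for Z: q_Z = 18.9 − 0.5q_X.
Plugging q_Z into X's best response: q_X = 17.1 − 0.5(18.9 − 0.5q_X) ⇒ 0.75q_X = 7.65, so q_X = 10.2.
Then q_Z = 18.9 − 0.5·10.2 = 13.8.
Total export volume: 10.2 + 13.8 = 24.

24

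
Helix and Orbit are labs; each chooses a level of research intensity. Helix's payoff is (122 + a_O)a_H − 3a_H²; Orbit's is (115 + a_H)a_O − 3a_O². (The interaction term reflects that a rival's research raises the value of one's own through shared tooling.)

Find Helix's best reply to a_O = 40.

27

Expanding Helix's payoff: 122a_H + a_Oa_H − 3a_H².
∂π/∂a_H = 122 + a_O − 6a_H = 0, so a_H = 61/3 + (1/6)a_O.
At a_O = 40: a_H = 61/3 + (1/6)·40 = 27.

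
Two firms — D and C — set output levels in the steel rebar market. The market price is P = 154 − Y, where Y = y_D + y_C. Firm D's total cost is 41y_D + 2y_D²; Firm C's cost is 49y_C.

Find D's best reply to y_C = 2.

18.5

Firm D's profit: π = y_D(154 − (y_D + y_C)) − 41y_D − 2y_D².
∂π/∂y_D = 113 − 6y_D − y_C = 0, so y_D = 113/6 − (1/6)y_C.
At y_C = 2: y_D = 113/6 − (1/6)·2 = 18.5.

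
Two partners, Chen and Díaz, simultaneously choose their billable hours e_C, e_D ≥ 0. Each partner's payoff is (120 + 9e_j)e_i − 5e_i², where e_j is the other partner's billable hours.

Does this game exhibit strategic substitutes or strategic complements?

strategic complements

Chen's payoff is (120 + 9e_D)e_C − 5e_C².
∂π/∂e_C = 120 + 9e_D − 10e_C = 0, so e_C = 12 + 0.9e_D.
The best-response slope de_C/de_D = 0.9 > 0: the reaction function is upward-sloping, so the choices are strategic complements.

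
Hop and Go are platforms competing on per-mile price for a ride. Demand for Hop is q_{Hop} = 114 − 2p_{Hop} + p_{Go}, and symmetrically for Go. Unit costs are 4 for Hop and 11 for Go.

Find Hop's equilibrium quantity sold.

Hop's profit: π = (p_{Hop} − 4)(114 − 2p_{Hop} + p_{Go}).
∂π/∂p_{Hop} = 122 − 4p_{Hop} + p_{Go} = 0 ⇒ p_{Hop} = 30.5 + 0.25p_{Go}.
Similarly p_{Go} = 34 + 0.25p_{Hop}.
Solving the two reaction functions simultaneously: (1 − (0.25)(0.25))p_{Hop} = 30.5 + 0.25·34, so 0.9375p_{Hop} = 39 and p_{Hop} = 41.6.
Then p_{Go} = 34 + 0.25·41.6 = 44.4.
q_{Hop} = 114 − 2·41.6 + 44.4 = 75.2.

75.2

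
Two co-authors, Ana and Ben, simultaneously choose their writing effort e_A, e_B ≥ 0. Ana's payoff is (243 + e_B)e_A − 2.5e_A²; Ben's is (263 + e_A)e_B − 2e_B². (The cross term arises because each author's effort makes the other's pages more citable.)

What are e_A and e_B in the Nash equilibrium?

Expanding Ana's payoff: 243e_A + e_Be_A − 2.5e_A².
∂π/∂e_A = 243 + e_B − 5e_A = 0, so e_A = 48.6 + 0.2e_B.
Likewise for Ben: e_B = 65.75 + 0.25e_A.
Solving the two reaction functions simultaneously: (1 − (0.2)(0.25))e_A = 48.6 + 0.2·65.75, so 0.95e_A = 61.75 and e_A = 65.
Then e_B = 65.75 + 0.25·65 = 82.

65, 82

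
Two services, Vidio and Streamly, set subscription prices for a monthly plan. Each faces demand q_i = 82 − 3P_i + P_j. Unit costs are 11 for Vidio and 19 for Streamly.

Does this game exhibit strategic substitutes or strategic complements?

strategic complements

Vidio's profit: π = (P_{Vidio} − 11)(82 − 3P_{Vidio} + P_{Streamly}).
∂π/∂P_{Vidio} = 115 − 6P_{Vidio} + P_{Streamly} = 0 ⇒ P_{Vidio} = 115/6 + (1/6)P_{Streamly}.
The best-response slope dP_{Vidio}/dP_{Streamly} = 1/6 > 0: the reaction function is upward-sloping, so the choices are strategic complements.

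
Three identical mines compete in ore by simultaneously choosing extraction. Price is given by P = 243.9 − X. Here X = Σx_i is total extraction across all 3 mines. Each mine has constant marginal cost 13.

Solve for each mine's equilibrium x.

A representative mine's profit is π_i = x_i(243.9 − X) − 13x_i, with X = x_i + Σ_{j≠i} x_j.
First-order condition: 230.9 − 2x_i − Σ_{j≠i} x_j = 0.
In a symmetric equilibrium every mine chooses the same x, so Σ_{j≠i} x_j = 2x. The condition becomes 230.9 − 4x = 0, giving x = 230.9/4 = 57.725.

57.725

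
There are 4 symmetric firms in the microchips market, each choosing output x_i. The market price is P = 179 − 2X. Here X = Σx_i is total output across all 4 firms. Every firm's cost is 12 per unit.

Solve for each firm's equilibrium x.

16.7

A representative firm's profit is π_i = x_i(179 − 2X) − 12x_i, with X = x_i + Σ_{j≠i} x_j.
First-order condition: 167 − 4x_i − 2Σ_{j≠i} x_j = 0.
Imposing symmetry (x_j = x for all j) turns Σ_{j≠i} x_j into 3x, so 167 = 10x and x = 16.7.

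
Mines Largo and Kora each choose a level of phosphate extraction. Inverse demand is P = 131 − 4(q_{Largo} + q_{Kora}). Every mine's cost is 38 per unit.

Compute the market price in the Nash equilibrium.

Mine Largo's profit: π = q_{Largo}(131 − 4(q_{Largo} + q_{Kora})) − 38q_{Largo}.
∂π/∂q_{Largo} = 93 − 8q_{Largo} − 4q_{Kora} = 0, so q_{Largo} = 11.625 − 0.5q_{Kora}.
Setting q_{Largo} = q_{Kora} in the reaction function: q_{Largo} = 11.625 − 0.5q_{Largo}, so q_{Largo} = 11.625 / 1.5 = 7.75.
Equilibrium price: P = 131 − 4·15.5 = 69.

69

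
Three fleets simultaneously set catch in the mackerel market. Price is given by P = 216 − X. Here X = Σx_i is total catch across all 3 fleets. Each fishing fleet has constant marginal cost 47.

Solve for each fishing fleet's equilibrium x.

A representative fishing fleet's profit is π_i = x_i(216 − X) − 47x_i, with X = x_i + Σ_{j≠i} x_j.
First-order condition: 169 − 2x_i − Σ_{j≠i} x_j = 0.
Imposing symmetry (x_j = x for all j) turns Σ_{j≠i} x_j into 2x, so 169 = 4x and x = 42.25.

42.25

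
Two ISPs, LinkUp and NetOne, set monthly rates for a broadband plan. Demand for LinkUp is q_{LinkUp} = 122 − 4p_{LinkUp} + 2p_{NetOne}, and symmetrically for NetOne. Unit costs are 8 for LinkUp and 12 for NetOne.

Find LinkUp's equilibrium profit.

1324.96

LinkUp's profit: π = (p_{LinkUp} − 8)(122 − 4p_{LinkUp} + 2p_{NetOne}).
∂π/∂p_{LinkUp} = 154 − 8p_{LinkUp} + 2p_{NetOne} = 0 ⇒ p_{LinkUp} = 19.25 + 0.25p_{NetOne}.
Similarly p_{NetOne} = 21.25 + 0.25p_{LinkUp}.
Solving the two reaction functions simultaneously: (1 − (0.25)(0.25))p_{LinkUp} = 19.25 + 0.25·21.25, so 0.9375p_{LinkUp} = 24.5625 and p_{LinkUp} = 26.2.
Then p_{NetOne} = 21.25 + 0.25·26.2 = 27.8.
q_{LinkUp} = 122 − 4·26.2 + 2·27.8 = 72.8.
Profit = (26.2 − 8)·72.8 = 1324.96.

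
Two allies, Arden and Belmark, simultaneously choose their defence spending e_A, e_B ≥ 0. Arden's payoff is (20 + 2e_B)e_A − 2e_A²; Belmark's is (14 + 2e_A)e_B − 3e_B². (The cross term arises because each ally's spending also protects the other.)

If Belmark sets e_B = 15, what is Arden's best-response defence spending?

12.5

Expanding Arden's payoff: 20e_A + 2e_Be_A − 2e_A².
∂π/∂e_A = 20 + 2e_B − 4e_A = 0, so e_A = 5 + 0.5e_B.
At e_B = 15: e_A = 5 + 0.5·15 = 12.5.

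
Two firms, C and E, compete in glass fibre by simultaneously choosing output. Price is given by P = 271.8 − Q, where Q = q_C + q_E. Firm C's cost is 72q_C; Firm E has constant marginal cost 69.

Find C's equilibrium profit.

Firm C's profit: π = q_C(271.8 − (q_C + q_E)) − 72q_C.
∂π/∂q_C = 199.8 − 2q_C − q_E = 0, so q_C = 99.9 − 0.5q_E.
By the same steps for E: q_E = 101.4 − 0.5q_C.
Plugging q_E into C's best response: q_C = 99.9 − 0.5(101.4 − 0.5q_C) ⇒ 0.75q_C = 49.2, so q_C = 65.6.
Then q_E = 101.4 − 0.5·65.6 = 68.6.
Price P = 271.8 − 134.2 = 137.6.
C's profit: (137.6 − 72)·65.6 = 4303.36.

4303.36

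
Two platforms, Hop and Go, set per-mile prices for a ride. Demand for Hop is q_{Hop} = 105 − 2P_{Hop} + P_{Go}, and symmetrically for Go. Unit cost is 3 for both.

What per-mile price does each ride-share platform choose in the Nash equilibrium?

Hop's profit: π = (P_{Hop} − 3)(105 − 2P_{Hop} + P_{Go}).
∂π/∂P_{Hop} = 111 − 4P_{Hop} + P_{Go} = 0 ⇒ P_{Hop} = 27.75 + 0.25P_{Go}.
Setting P_{Hop} = P_{Go} in the reaction function: P_{Hop} = 27.75 + 0.25P_{Hop}, so P_{Hop} = 27.75 / 0.75 = 37.

37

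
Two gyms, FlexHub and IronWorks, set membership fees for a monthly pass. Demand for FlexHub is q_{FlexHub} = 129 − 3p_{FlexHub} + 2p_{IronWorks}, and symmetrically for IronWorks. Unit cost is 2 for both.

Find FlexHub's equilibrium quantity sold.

FlexHub's profit: π = (p_{FlexHub} − 2)(129 − 3p_{FlexHub} + 2p_{IronWorks}).
∂π/∂p_{FlexHub} = 135 − 6p_{FlexHub} + 2p_{IronWorks} = 0 ⇒ p_{FlexHub} = 22.5 + (1/3)p_{IronWorks}.
Setting p_{FlexHub} = p_{IronWorks} in the reaction function: p_{FlexHub} = 22.5 + (1/3)p_{FlexHub}, so p_{FlexHub} = 22.5 / (2/3) = 33.75.
q_{FlexHub} = 129 − 3·33.75 + 2·33.75 = 95.25.

95.25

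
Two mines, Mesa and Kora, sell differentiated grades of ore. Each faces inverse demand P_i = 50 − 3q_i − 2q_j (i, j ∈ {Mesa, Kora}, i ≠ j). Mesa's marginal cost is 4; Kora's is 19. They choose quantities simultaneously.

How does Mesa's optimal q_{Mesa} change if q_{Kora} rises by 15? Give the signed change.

Mine Mesa's profit: π = q_{Mesa}(50 − 3q_{Mesa} − 2q_{Kora}) − 4q_{Mesa}.
∂π/∂q_{Mesa} = 46 − 6q_{Mesa} − 2q_{Kora} = 0 ⇒ q_{Mesa} = 23/3 − (1/3)q_{Kora}.
The reaction-function slope is −1/3, so a 15-unit rise in q_{Kora} moves q_{Mesa} by −1/3 × 15 = −5. Mesa's best response falls — the actions are strategic substitutes.

-5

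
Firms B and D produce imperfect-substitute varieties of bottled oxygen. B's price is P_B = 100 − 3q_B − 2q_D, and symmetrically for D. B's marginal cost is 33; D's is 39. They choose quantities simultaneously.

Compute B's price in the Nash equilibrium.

Firm B's profit: π = q_B(100 − 3q_B − 2q_D) − 33q_B.
∂π/∂q_B = 67 − 6q_B − 2q_D = 0 ⇒ q_B = 67/6 − (1/3)q_D.
Similarly q_D = 61/6 − (1/3)q_B.
Substituting the second reaction function into the first: q_B = 67/6 − (1/3)(61/6 − (1/3)q_B), which gives (8/9)q_B = 70/9 ⇒ q_B = 8.75.
Then q_D = 61/6 − (1/3)·8.75 = 7.25.
P_B = 100 − 3·8.75 − 2·7.25 = 59.25.

59.25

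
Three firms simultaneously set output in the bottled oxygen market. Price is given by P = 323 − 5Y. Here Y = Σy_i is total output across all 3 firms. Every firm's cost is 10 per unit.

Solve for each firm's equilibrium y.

A representative firm's profit is π_i = y_i(323 − 5Y) − 10y_i, with Y = y_i + Σ_{j≠i} y_j.
First-order condition: 313 − 10y_i − 5Σ_{j≠i} y_j = 0.
In a symmetric equilibrium every firm chooses the same y, so Σ_{j≠i} y_j = 2y. The condition becomes 313 − 20y = 0, giving y = 313/20 = 15.65.

15.65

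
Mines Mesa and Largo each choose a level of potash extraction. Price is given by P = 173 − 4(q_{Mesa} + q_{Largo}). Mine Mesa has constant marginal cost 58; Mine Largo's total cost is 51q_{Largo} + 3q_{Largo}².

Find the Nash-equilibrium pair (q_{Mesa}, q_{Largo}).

Mine Mesa's profit: π = q_{Mesa}(173 − 4(q_{Mesa} + q_{Largo})) − 58q_{Mesa}.
∂π/∂q_{Mesa} = 115 − 8q_{Mesa} − 4q_{Largo} = 0, so q_{Mesa} = 14.375 − 0.5q_{Largo}.
For Largo: ∂π/∂q_{Largo} = 122 − 14q_{Largo} − 4q_{Mesa} = 0 ⇒ q_{Largo} = 61/7 − (2/7)q_{Mesa}.
Solving the two reaction functions simultaneously: (1 − (−0.5)(−2/7))q_{Mesa} = 14.375 − 0.5·(61/7), so (6/7)q_{Mesa} = 561/56 and q_{Mesa} = 11.6875.
Then q_{Largo} = 61/7 − (2/7)·11.6875 = 5.375.

11.6875, 5.375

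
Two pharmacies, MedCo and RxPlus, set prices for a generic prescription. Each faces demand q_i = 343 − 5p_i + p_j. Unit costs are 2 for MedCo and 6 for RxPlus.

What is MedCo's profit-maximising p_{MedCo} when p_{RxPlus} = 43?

39.6

MedCo's profit: π = (p_{MedCo} − 2)(343 − 5p_{MedCo} + p_{RxPlus}).
∂π/∂p_{MedCo} = 353 − 10p_{MedCo} + p_{RxPlus} = 0 ⇒ p_{MedCo} = 35.3 + 0.1p_{RxPlus}.
At p_{RxPlus} = 43: p_{MedCo} = 35.3 + 0.1·43 = 39.6.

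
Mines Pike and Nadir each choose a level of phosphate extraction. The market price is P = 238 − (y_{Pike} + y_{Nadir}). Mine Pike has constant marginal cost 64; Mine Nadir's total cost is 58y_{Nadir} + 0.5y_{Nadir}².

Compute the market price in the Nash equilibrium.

132.4

Mine Pike's profit: π = y_{Pike}(238 − (y_{Pike} + y_{Nadir})) − 64y_{Pike}.
∂π/∂y_{Pike} = 174 − 2y_{Pike} − y_{Nadir} = 0, so y_{Pike} = 87 − 0.5y_{Nadir}.
For Nadir: ∂π/∂y_{Nadir} = 180 − 3y_{Nadir} − y_{Pike} = 0 ⇒ y_{Nadir} = 60 − (1/3)y_{Pike}.
Substituting the second reaction function into the first: y_{Pike} = 87 − 0.5(60 − (1/3)y_{Pike}), which gives (5/6)y_{Pike} = 57 ⇒ y_{Pike} = 68.4.
Then y_{Nadir} = 60 − (1/3)·68.4 = 37.2.
Equilibrium price: P = 238 − 105.6 = 132.4.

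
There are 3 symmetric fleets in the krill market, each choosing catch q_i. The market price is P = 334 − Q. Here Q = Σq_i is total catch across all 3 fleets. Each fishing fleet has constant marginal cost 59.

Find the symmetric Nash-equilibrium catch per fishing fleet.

68.75

A representative fishing fleet's profit is π_i = q_i(334 − Q) − 59q_i, with Q = q_i + Σ_{j≠i} q_j.
First-order condition: 275 − 2q_i − Σ_{j≠i} q_j = 0.
In a symmetric equilibrium every fishing fleet chooses the same q, so Σ_{j≠i} q_j = 2q. The condition becomes 275 − 4q = 0, giving q = 275/4 = 68.75.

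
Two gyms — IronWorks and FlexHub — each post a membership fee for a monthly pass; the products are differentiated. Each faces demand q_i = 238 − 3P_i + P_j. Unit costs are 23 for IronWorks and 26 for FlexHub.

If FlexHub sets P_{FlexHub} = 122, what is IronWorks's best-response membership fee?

IronWorks's profit: π = (P_{IronWorks} − 23)(238 − 3P_{IronWorks} + P_{FlexHub}).
∂π/∂P_{IronWorks} = 307 − 6P_{IronWorks} + P_{FlexHub} = 0 ⇒ P_{IronWorks} = 307/6 + (1/6)P_{FlexHub}.
At P_{FlexHub} = 122: P_{IronWorks} = 307/6 + (1/6)·122 = 71.5.

71.5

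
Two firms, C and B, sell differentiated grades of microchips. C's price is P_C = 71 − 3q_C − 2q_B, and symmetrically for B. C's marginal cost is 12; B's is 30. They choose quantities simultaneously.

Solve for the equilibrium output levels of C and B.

8.5, 4

Firm C's profit: π = q_C(71 − 3q_C − 2q_B) − 12q_C.
∂π/∂q_C = 59 − 6q_C − 2q_B = 0 ⇒ q_C = 59/6 − (1/3)q_B.
Similarly q_B = 41/6 − (1/3)q_C.
Plugging q_B into C's best response: q_C = 59/6 − (1/3)(41/6 − (1/3)q_C) ⇒ (8/9)q_C = 68/9, so q_C = 8.5.
Then q_B = 41/6 − (1/3)·8.5 = 4.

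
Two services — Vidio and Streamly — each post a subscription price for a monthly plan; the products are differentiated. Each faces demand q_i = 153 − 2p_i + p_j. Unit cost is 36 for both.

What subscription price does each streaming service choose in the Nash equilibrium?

75

Vidio's profit: π = (p_{Vidio} − 36)(153 − 2p_{Vidio} + p_{Streamly}).
∂π/∂p_{Vidio} = 225 − 4p_{Vidio} + p_{Streamly} = 0 ⇒ p_{Vidio} = 56.25 + 0.25p_{Streamly}.
The game is symmetric, so in equilibrium p_{Streamly} = p_{Vidio}: the reaction function gives 0.75p_{Vidio} = 56.25, hence p_{Vidio} = 75.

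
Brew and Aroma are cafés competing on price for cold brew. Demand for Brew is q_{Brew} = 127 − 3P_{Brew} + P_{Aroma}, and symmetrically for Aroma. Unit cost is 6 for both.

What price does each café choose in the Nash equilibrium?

Brew's profit: π = (P_{Brew} − 6)(127 − 3P_{Brew} + P_{Aroma}).
∂π/∂P_{Brew} = 145 − 6P_{Brew} + P_{Aroma} = 0 ⇒ P_{Brew} = 145/6 + (1/6)P_{Aroma}.
Setting P_{Brew} = P_{Aroma} in the reaction function: P_{Brew} = 145/6 + (1/6)P_{Brew}, so P_{Brew} = (145/6) / (5/6) = 29.

29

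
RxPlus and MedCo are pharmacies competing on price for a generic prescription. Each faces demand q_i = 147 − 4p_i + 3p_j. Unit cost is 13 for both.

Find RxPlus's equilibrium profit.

2872.96

RxPlus's profit: π = (p_{RxPlus} − 13)(147 − 4p_{RxPlus} + 3p_{MedCo}).
∂π/∂p_{RxPlus} = 199 − 8p_{RxPlus} + 3p_{MedCo} = 0 ⇒ p_{RxPlus} = 24.875 + 0.375p_{MedCo}.
By symmetry p_{MedCo} = p_{RxPlus}; substituting into the reaction function, 0.625p_{RxPlus} = 24.875 and p_{RxPlus} = 39.8.
q_{RxPlus} = 147 − 4·39.8 + 3·39.8 = 107.2.
Profit = (39.8 − 13)·107.2 = 2872.96.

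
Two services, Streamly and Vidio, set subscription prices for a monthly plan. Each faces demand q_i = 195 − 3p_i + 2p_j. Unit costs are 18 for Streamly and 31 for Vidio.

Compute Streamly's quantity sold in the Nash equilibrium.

140.0625

Streamly's profit: π = (p_{Streamly} − 18)(195 − 3p_{Streamly} + 2p_{Vidio}).
∂π/∂p_{Streamly} = 249 − 6p_{Streamly} + 2p_{Vidio} = 0 ⇒ p_{Streamly} = 41.5 + (1/3)p_{Vidio}.
Similarly p_{Vidio} = 48 + (1/3)p_{Streamly}.
Solving the two reaction functions simultaneously: (1 − (1/3)(1/3))p_{Streamly} = 41.5 + (1/3)·48, so (8/9)p_{Streamly} = 57.5 and p_{Streamly} = 64.6875.
Then p_{Vidio} = 48 + (1/3)·64.6875 = 69.5625.
q_{Streamly} = 195 − 3·64.6875 + 2·69.5625 = 140.0625.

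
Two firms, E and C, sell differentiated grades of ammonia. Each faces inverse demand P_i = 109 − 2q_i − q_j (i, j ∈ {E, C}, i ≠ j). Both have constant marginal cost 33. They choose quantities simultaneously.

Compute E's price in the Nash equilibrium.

Firm E's profit: π = q_E(109 − 2q_E − q_C) − 33q_E.
∂π/∂q_E = 76 − 4q_E − q_C = 0 ⇒ q_E = 19 − 0.25q_C.
Setting q_E = q_C in the reaction function: q_E = 19 − 0.25q_E, so q_E = 19 / 1.25 = 15.2.
P_E = 109 − 2·15.2 − 15.2 = 63.4.

63.4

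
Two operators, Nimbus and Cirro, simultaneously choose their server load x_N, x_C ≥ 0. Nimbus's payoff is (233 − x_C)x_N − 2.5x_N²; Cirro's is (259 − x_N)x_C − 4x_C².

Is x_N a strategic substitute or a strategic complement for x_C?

strategic substitutes

Expanding Nimbus's payoff: 233x_N − x_Cx_N − 2.5x_N².
∂π/∂x_N = 233 − x_C − 5x_N = 0, so x_N = 46.6 − 0.2x_C.
The best-response slope dx_N/dx_C = −0.2 < 0: the reaction function is downward-sloping, so the choices are strategic substitutes.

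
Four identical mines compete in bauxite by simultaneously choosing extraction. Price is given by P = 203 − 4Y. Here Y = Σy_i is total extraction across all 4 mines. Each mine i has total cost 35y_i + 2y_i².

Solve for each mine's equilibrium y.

7

A representative mine's profit is π_i = y_i(203 − 4Y) − 35y_i − 2y_i², with Y = y_i + Σ_{j≠i} y_j.
First-order condition: 168 − 12y_i − 4Σ_{j≠i} y_j = 0.
With identical mines, set every y_j = y: then 168 − 12y − 12y = 0, i.e. y = 168/24 = 7.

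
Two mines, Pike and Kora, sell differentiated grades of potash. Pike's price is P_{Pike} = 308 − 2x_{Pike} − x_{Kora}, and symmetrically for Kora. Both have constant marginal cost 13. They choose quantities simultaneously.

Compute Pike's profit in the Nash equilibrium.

6962

Mine Pike's profit: π = x_{Pike}(308 − 2x_{Pike} − x_{Kora}) − 13x_{Pike}.
∂π/∂x_{Pike} = 295 − 4x_{Pike} − x_{Kora} = 0 ⇒ x_{Pike} = 73.75 − 0.25x_{Kora}.
The game is symmetric, so in equilibrium x_{Kora} = x_{Pike}: the reaction function gives 1.25x_{Pike} = 73.75, hence x_{Pike} = 59.
P_{Pike} = 308 − 2·59 − 59 = 131.
Profit = (131 − 13)·59 = 6962.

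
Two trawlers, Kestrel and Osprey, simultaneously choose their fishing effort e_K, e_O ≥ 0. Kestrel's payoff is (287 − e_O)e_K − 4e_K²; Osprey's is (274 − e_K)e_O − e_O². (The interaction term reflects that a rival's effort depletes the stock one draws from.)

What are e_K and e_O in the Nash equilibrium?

Expanding Kestrel's payoff: 287e_K − e_Oe_K − 4e_K².
∂π/∂e_K = 287 − e_O − 8e_K = 0, so e_K = 35.875 − 0.125e_O.
Likewise for Osprey: e_O = 137 − 0.5e_K.
Solving the two reaction functions simultaneously: (1 − (−0.125)(−0.5))e_K = 35.875 − 0.125·137, so 0.9375e_K = 18.75 and e_K = 20.
Then e_O = 137 − 0.5·20 = 127.

20, 127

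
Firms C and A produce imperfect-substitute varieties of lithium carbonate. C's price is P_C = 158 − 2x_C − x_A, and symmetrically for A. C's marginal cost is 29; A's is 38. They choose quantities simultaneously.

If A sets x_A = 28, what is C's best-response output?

Firm C's profit: π = x_C(158 − 2x_C − x_A) − 29x_C.
∂π/∂x_C = 129 − 4x_C − x_A = 0 ⇒ x_C = 32.25 − 0.25x_A.
At x_A = 28: x_C = 32.25 − 0.25·28 = 25.25.

25.25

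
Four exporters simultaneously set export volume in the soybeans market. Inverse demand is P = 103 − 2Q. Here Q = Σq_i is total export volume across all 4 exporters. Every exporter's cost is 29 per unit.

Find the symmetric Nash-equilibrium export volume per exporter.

A representative exporter's profit is π_i = q_i(103 − 2Q) − 29q_i, with Q = q_i + Σ_{j≠i} q_j.
First-order condition: 74 − 4q_i − 2Σ_{j≠i} q_j = 0.
In a symmetric equilibrium every exporter chooses the same q, so Σ_{j≠i} q_j = 3q. The condition becomes 74 − 10q = 0, giving q = 74/10 = 7.4.

7.4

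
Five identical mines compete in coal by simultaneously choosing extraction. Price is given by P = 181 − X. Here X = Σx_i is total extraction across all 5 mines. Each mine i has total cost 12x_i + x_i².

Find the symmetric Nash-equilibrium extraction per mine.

21.125

A representative mine's profit is π_i = x_i(181 − X) − 12x_i − x_i², with X = x_i + Σ_{j≠i} x_j.
First-order condition: 169 − 4x_i − Σ_{j≠i} x_j = 0.
In a symmetric equilibrium every mine chooses the same x, so Σ_{j≠i} x_j = 4x. The condition becomes 169 − 8x = 0, giving x = 169/8 = 21.125.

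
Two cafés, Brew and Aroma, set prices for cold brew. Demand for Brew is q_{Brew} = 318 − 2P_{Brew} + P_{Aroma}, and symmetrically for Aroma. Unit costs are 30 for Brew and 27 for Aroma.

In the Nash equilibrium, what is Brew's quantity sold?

191.2

Brew's profit: π = (P_{Brew} − 30)(318 − 2P_{Brew} + P_{Aroma}).
∂π/∂P_{Brew} = 378 − 4P_{Brew} + P_{Aroma} = 0 ⇒ P_{Brew} = 94.5 + 0.25P_{Aroma}.
Similarly P_{Aroma} = 93 + 0.25P_{Brew}.
Substituting the second reaction function into the first: P_{Brew} = 94.5 + 0.25(93 + 0.25P_{Brew}), which gives 0.9375P_{Brew} = 117.75 ⇒ P_{Brew} = 125.6.
Then P_{Aroma} = 93 + 0.25·125.6 = 124.4.
q_{Brew} = 318 − 2·125.6 + 124.4 = 191.2.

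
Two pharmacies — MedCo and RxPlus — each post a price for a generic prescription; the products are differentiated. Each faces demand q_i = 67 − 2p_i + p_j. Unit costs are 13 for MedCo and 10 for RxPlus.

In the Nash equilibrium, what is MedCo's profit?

MedCo's profit: π = (p_{MedCo} − 13)(67 − 2p_{MedCo} + p_{RxPlus}).
∂π/∂p_{MedCo} = 93 − 4p_{MedCo} + p_{RxPlus} = 0 ⇒ p_{MedCo} = 23.25 + 0.25p_{RxPlus}.
Similarly p_{RxPlus} = 21.75 + 0.25p_{MedCo}.
Substituting the second reaction function into the first: p_{MedCo} = 23.25 + 0.25(21.75 + 0.25p_{MedCo}), which gives 0.9375p_{MedCo} = 28.6875 ⇒ p_{MedCo} = 30.6.
Then p_{RxPlus} = 21.75 + 0.25·30.6 = 29.4.
q_{MedCo} = 67 − 2·30.6 + 29.4 = 35.2.
Profit = (30.6 − 13)·35.2 = 619.52.

619.52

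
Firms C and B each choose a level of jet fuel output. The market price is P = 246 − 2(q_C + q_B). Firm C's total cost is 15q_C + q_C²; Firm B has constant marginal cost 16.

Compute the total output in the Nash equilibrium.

69.1

Firm C's profit: π = q_C(246 − 2(q_C + q_B)) − 15q_C − q_C².
∂π/∂q_C = 231 − 6q_C − 2q_B = 0, so q_C = 38.5 − (1/3)q_B.
For B: ∂π/∂q_B = 230 − 4q_B − 2q_C = 0 ⇒ q_B = 57.5 − 0.5q_C.
Plugging q_B into C's best response: q_C = 38.5 − (1/3)(57.5 − 0.5q_C) ⇒ (5/6)q_C = 58/3, so q_C = 23.2.
Then q_B = 57.5 − 0.5·23.2 = 45.9.
Total output: 23.2 + 45.9 = 69.1.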